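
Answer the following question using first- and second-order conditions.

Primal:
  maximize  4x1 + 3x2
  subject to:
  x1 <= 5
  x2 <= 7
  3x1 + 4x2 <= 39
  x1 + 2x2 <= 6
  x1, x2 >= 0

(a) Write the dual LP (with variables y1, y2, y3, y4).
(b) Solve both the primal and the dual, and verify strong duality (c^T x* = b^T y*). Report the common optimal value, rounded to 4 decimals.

The standard primal-dual pair for 'max c^T x s.t. A x <= b, x >= 0' is:
  Dual:  min b^T y  s.t.  A^T y >= c,  y >= 0.

So the dual LP is:
  minimize  5y1 + 7y2 + 39y3 + 6y4
  subject to:
    y1 + 3y3 + y4 >= 4
    y2 + 4y3 + 2y4 >= 3
    y1, y2, y3, y4 >= 0

Solving the primal: x* = (5, 0.5).
  primal value c^T x* = 21.5.
Solving the dual: y* = (2.5, 0, 0, 1.5).
  dual value b^T y* = 21.5.
Strong duality: c^T x* = b^T y*. Confirmed.

21.5


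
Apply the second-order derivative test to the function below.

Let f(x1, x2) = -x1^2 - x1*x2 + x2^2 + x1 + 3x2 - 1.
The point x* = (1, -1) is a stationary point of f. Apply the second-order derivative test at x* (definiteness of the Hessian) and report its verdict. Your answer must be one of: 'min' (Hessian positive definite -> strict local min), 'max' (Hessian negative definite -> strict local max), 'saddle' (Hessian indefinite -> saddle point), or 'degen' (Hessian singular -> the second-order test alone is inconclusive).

Compute the Hessian H = grad^2 f:
  H = [[-2, -1], [-1, 2]]
Verify stationarity: grad f(x*) = H x* + g = (0, 0).
Eigenvalues of H: -2.2361, 2.2361.
Eigenvalues have mixed signs, so H is indefinite -> x* is a saddle point.

saddle


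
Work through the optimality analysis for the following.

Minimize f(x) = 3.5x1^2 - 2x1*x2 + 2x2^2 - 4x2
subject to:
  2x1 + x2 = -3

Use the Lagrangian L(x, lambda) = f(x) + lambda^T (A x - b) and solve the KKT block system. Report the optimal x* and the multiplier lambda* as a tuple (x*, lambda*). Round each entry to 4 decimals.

Form the Lagrangian:
  L(x, lambda) = (1/2) x^T Q x + c^T x + lambda^T (A x - b)
Stationarity (grad_x L = 0): Q x + c + A^T lambda = 0.
Primal feasibility: A x = b.

This gives the KKT block system:
  [ Q   A^T ] [ x     ]   [-c ]
  [ A    0  ] [ lambda ] = [ b ]

Solving the linear system:
  x*      = (-1.2258, -0.5484)
  lambda* = (3.7419)
  f(x*)   = 6.7097

x* = (-1.2258, -0.5484), lambda* = (3.7419)


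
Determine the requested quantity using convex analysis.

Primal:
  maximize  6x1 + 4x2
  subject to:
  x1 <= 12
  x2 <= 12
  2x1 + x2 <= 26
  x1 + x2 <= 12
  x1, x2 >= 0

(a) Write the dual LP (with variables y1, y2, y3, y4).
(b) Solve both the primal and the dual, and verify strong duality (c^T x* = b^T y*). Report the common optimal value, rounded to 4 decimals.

The standard primal-dual pair for 'max c^T x s.t. A x <= b, x >= 0' is:
  Dual:  min b^T y  s.t.  A^T y >= c,  y >= 0.

So the dual LP is:
  minimize  12y1 + 12y2 + 26y3 + 12y4
  subject to:
    y1 + 2y3 + y4 >= 6
    y2 + y3 + y4 >= 4
    y1, y2, y3, y4 >= 0

Solving the primal: x* = (12, 0).
  primal value c^T x* = 72.
Solving the dual: y* = (0, 0, 0, 6).
  dual value b^T y* = 72.
Strong duality: c^T x* = b^T y*. Confirmed.

72


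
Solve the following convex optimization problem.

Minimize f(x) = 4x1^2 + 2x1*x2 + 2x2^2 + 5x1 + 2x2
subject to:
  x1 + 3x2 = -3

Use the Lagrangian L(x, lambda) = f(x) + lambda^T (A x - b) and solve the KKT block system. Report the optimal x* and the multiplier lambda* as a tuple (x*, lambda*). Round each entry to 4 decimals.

Form the Lagrangian:
  L(x, lambda) = (1/2) x^T Q x + c^T x + lambda^T (A x - b)
Stationarity (grad_x L = 0): Q x + c + A^T lambda = 0.
Primal feasibility: A x = b.

This gives the KKT block system:
  [ Q   A^T ] [ x     ]   [-c ]
  [ A    0  ] [ lambda ] = [ b ]

Solving the linear system:
  x*      = (-0.5156, -0.8281)
  lambda* = (0.7813)
  f(x*)   = -0.9453

x* = (-0.5156, -0.8281), lambda* = (0.7813)


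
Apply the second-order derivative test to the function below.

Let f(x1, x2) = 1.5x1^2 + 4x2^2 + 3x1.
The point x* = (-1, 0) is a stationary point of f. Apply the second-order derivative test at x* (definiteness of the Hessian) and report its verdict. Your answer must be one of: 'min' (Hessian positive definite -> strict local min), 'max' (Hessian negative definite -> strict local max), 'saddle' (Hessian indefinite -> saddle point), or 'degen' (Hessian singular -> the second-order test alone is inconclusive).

Compute the Hessian H = grad^2 f:
  H = [[3, 0], [0, 8]]
Verify stationarity: grad f(x*) = H x* + g = (0, 0).
Eigenvalues of H: 3, 8.
Both eigenvalues > 0, so H is positive definite -> x* is a strict local min.

min


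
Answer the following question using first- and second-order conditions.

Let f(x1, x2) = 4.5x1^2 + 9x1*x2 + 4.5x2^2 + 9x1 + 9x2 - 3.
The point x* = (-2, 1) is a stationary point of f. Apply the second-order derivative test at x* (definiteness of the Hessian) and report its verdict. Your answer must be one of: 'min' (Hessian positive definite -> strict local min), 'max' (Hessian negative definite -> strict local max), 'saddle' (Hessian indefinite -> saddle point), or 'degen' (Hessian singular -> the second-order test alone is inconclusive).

Compute the Hessian H = grad^2 f:
  H = [[9, 9], [9, 9]]
Verify stationarity: grad f(x*) = H x* + g = (0, 0).
Eigenvalues of H: 0, 18.
H has a zero eigenvalue (singular; positive semidefinite but not definite), so H is neither positive definite, negative definite, nor indefinite. The second-order test alone is inconclusive -> degen.
(Indeed, f is constant along the null direction of H through x*, so x* is not a strict local extremum.)

degen


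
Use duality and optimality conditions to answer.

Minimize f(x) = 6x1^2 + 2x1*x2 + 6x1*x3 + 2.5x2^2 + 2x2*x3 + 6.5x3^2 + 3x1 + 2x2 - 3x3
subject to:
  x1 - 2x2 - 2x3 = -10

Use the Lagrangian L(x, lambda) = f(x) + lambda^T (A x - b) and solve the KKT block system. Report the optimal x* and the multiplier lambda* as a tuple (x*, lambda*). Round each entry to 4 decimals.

Form the Lagrangian:
  L(x, lambda) = (1/2) x^T Q x + c^T x + lambda^T (A x - b)
Stationarity (grad_x L = 0): Q x + c + A^T lambda = 0.
Primal feasibility: A x = b.

This gives the KKT block system:
  [ Q   A^T ] [ x     ]   [-c ]
  [ A    0  ] [ lambda ] = [ b ]

Solving the linear system:
  x*      = (-2.0314, 2.193, 1.7913)
  lambda* = (6.2425)
  f(x*)   = 27.6713

x* = (-2.0314, 2.193, 1.7913), lambda* = (6.2425)


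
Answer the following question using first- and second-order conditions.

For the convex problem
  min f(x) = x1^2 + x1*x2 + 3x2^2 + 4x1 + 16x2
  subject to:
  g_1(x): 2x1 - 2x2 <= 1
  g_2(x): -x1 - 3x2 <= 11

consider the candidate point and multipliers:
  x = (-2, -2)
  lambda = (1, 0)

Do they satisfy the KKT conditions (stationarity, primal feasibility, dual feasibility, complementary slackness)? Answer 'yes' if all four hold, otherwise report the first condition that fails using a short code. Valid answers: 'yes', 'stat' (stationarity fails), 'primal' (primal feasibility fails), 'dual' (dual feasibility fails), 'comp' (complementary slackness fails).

Gradient of f: grad f(x) = Q x + c = (-2, 2)
Constraint values g_i(x) = a_i^T x - b_i:
  g_1((-2, -2)) = -1
  g_2((-2, -2)) = -3
Stationarity residual: grad f(x) + sum_i lambda_i a_i = (0, 0)
  -> stationarity OK
Primal feasibility (all g_i <= 0): OK
Dual feasibility (all lambda_i >= 0): OK
Complementary slackness (lambda_i * g_i(x) = 0 for all i): FAILS

Verdict: the first failing condition is complementary_slackness -> comp.

comp


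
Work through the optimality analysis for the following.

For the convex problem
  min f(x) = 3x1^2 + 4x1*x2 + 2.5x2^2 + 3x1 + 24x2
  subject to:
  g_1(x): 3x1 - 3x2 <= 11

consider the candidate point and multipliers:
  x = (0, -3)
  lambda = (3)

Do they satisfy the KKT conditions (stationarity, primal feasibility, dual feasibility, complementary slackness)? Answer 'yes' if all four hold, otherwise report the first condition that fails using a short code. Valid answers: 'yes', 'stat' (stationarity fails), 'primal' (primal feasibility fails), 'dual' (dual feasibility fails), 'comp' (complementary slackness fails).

Gradient of f: grad f(x) = Q x + c = (-9, 9)
Constraint values g_i(x) = a_i^T x - b_i:
  g_1((0, -3)) = -2
Stationarity residual: grad f(x) + sum_i lambda_i a_i = (0, 0)
  -> stationarity OK
Primal feasibility (all g_i <= 0): OK
Dual feasibility (all lambda_i >= 0): OK
Complementary slackness (lambda_i * g_i(x) = 0 for all i): FAILS

Verdict: the first failing condition is complementary_slackness -> comp.

comp


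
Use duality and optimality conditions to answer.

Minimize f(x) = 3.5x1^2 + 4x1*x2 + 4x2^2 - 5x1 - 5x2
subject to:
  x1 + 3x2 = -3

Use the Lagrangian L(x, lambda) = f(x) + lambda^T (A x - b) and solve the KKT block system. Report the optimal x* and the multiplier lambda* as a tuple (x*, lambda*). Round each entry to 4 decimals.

Form the Lagrangian:
  L(x, lambda) = (1/2) x^T Q x + c^T x + lambda^T (A x - b)
Stationarity (grad_x L = 0): Q x + c + A^T lambda = 0.
Primal feasibility: A x = b.

This gives the KKT block system:
  [ Q   A^T ] [ x     ]   [-c ]
  [ A    0  ] [ lambda ] = [ b ]

Solving the linear system:
  x*      = (0.8936, -1.2979)
  lambda* = (3.9362)
  f(x*)   = 6.9149

x* = (0.8936, -1.2979), lambda* = (3.9362)


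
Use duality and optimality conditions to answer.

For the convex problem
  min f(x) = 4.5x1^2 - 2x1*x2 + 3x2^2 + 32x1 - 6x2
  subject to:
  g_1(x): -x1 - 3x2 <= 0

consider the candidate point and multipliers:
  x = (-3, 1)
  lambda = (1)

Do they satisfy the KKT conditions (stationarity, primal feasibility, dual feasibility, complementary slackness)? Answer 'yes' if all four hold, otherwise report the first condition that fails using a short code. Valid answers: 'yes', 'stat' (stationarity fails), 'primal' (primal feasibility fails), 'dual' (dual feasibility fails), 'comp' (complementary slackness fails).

Gradient of f: grad f(x) = Q x + c = (3, 6)
Constraint values g_i(x) = a_i^T x - b_i:
  g_1((-3, 1)) = 0
Stationarity residual: grad f(x) + sum_i lambda_i a_i = (2, 3)
  -> stationarity FAILS
Primal feasibility (all g_i <= 0): OK
Dual feasibility (all lambda_i >= 0): OK
Complementary slackness (lambda_i * g_i(x) = 0 for all i): OK

Verdict: the first failing condition is stationarity -> stat.

stat


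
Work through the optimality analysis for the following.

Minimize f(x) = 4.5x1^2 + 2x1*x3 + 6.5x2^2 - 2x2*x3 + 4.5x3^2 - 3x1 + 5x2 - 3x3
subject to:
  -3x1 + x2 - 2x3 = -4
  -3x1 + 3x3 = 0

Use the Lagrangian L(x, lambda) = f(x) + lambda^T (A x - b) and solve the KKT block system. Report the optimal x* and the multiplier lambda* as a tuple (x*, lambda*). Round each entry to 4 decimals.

Form the Lagrangian:
  L(x, lambda) = (1/2) x^T Q x + c^T x + lambda^T (A x - b)
Stationarity (grad_x L = 0): Q x + c + A^T lambda = 0.
Primal feasibility: A x = b.

This gives the KKT block system:
  [ Q   A^T ] [ x     ]   [-c ]
  [ A    0  ] [ lambda ] = [ b ]

Solving the linear system:
  x*      = (0.7125, -0.4373, 0.7125)
  lambda* = (2.1101, -0.4975)
  f(x*)   = 0.9893

x* = (0.7125, -0.4373, 0.7125), lambda* = (2.1101, -0.4975)


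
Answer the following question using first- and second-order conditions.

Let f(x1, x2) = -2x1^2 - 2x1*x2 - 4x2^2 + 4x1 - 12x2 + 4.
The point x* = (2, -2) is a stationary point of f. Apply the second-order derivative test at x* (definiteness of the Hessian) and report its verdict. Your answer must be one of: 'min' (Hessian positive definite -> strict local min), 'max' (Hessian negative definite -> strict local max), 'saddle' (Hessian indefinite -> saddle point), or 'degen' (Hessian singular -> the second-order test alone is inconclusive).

Compute the Hessian H = grad^2 f:
  H = [[-4, -2], [-2, -8]]
Verify stationarity: grad f(x*) = H x* + g = (0, 0).
Eigenvalues of H: -8.8284, -3.1716.
Both eigenvalues < 0, so H is negative definite -> x* is a strict local max.

max


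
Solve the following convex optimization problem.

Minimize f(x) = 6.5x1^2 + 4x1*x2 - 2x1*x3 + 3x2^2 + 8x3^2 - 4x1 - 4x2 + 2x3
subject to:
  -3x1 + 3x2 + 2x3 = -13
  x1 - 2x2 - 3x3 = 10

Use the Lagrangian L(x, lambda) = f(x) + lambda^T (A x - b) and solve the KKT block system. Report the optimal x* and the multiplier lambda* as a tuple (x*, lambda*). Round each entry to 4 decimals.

Form the Lagrangian:
  L(x, lambda) = (1/2) x^T Q x + c^T x + lambda^T (A x - b)
Stationarity (grad_x L = 0): Q x + c + A^T lambda = 0.
Primal feasibility: A x = b.

This gives the KKT block system:
  [ Q   A^T ] [ x     ]   [-c ]
  [ A    0  ] [ lambda ] = [ b ]

Solving the linear system:
  x*      = (1.1024, -2.2566, -1.4615)
  lambda* = (-1.5576, -8.9012)
  f(x*)   = 35.2285

x* = (1.1024, -2.2566, -1.4615), lambda* = (-1.5576, -8.9012)


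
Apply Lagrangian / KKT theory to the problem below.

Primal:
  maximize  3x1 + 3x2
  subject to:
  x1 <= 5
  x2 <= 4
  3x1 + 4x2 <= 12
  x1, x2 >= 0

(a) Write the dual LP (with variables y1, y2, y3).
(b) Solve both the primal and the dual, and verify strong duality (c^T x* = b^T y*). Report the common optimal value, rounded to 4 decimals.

The standard primal-dual pair for 'max c^T x s.t. A x <= b, x >= 0' is:
  Dual:  min b^T y  s.t.  A^T y >= c,  y >= 0.

So the dual LP is:
  minimize  5y1 + 4y2 + 12y3
  subject to:
    y1 + 3y3 >= 3
    y2 + 4y3 >= 3
    y1, y2, y3 >= 0

Solving the primal: x* = (4, 0).
  primal value c^T x* = 12.
Solving the dual: y* = (0, 0, 1).
  dual value b^T y* = 12.
Strong duality: c^T x* = b^T y*. Confirmed.

12


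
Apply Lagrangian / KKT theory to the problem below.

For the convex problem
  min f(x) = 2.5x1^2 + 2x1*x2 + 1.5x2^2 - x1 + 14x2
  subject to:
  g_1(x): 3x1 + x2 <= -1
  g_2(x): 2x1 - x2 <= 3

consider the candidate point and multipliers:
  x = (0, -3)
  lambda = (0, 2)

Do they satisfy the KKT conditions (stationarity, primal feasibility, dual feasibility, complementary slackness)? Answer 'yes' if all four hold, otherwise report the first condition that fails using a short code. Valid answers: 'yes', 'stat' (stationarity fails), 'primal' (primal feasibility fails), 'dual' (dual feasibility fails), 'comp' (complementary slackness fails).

Gradient of f: grad f(x) = Q x + c = (-7, 5)
Constraint values g_i(x) = a_i^T x - b_i:
  g_1((0, -3)) = -2
  g_2((0, -3)) = 0
Stationarity residual: grad f(x) + sum_i lambda_i a_i = (-3, 3)
  -> stationarity FAILS
Primal feasibility (all g_i <= 0): OK
Dual feasibility (all lambda_i >= 0): OK
Complementary slackness (lambda_i * g_i(x) = 0 for all i): OK

Verdict: the first failing condition is stationarity -> stat.

stat


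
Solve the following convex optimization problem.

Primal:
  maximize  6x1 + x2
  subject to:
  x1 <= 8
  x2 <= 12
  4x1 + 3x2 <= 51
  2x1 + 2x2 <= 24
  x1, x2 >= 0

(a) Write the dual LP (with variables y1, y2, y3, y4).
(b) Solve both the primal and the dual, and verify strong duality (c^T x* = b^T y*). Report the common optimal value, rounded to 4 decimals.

The standard primal-dual pair for 'max c^T x s.t. A x <= b, x >= 0' is:
  Dual:  min b^T y  s.t.  A^T y >= c,  y >= 0.

So the dual LP is:
  minimize  8y1 + 12y2 + 51y3 + 24y4
  subject to:
    y1 + 4y3 + 2y4 >= 6
    y2 + 3y3 + 2y4 >= 1
    y1, y2, y3, y4 >= 0

Solving the primal: x* = (8, 4).
  primal value c^T x* = 52.
Solving the dual: y* = (5, 0, 0, 0.5).
  dual value b^T y* = 52.
Strong duality: c^T x* = b^T y*. Confirmed.

52


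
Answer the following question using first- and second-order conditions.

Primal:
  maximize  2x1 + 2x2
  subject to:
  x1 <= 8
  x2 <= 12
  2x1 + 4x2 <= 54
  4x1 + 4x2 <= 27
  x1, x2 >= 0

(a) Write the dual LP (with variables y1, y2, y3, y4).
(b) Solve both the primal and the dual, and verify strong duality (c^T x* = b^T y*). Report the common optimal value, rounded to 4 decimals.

The standard primal-dual pair for 'max c^T x s.t. A x <= b, x >= 0' is:
  Dual:  min b^T y  s.t.  A^T y >= c,  y >= 0.

So the dual LP is:
  minimize  8y1 + 12y2 + 54y3 + 27y4
  subject to:
    y1 + 2y3 + 4y4 >= 2
    y2 + 4y3 + 4y4 >= 2
    y1, y2, y3, y4 >= 0

Solving the primal: x* = (6.75, 0).
  primal value c^T x* = 13.5.
Solving the dual: y* = (0, 0, 0, 0.5).
  dual value b^T y* = 13.5.
Strong duality: c^T x* = b^T y*. Confirmed.

13.5


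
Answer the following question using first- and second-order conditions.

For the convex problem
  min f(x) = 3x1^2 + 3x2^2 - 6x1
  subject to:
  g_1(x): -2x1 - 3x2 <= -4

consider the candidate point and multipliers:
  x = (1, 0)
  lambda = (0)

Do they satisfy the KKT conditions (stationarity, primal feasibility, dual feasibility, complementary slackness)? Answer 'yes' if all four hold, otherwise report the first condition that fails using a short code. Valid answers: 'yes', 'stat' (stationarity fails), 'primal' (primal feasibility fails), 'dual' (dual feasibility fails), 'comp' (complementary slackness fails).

Gradient of f: grad f(x) = Q x + c = (0, 0)
Constraint values g_i(x) = a_i^T x - b_i:
  g_1((1, 0)) = 2
Stationarity residual: grad f(x) + sum_i lambda_i a_i = (0, 0)
  -> stationarity OK
Primal feasibility (all g_i <= 0): FAILS
Dual feasibility (all lambda_i >= 0): OK
Complementary slackness (lambda_i * g_i(x) = 0 for all i): OK

Verdict: the first failing condition is primal_feasibility -> primal.

primal


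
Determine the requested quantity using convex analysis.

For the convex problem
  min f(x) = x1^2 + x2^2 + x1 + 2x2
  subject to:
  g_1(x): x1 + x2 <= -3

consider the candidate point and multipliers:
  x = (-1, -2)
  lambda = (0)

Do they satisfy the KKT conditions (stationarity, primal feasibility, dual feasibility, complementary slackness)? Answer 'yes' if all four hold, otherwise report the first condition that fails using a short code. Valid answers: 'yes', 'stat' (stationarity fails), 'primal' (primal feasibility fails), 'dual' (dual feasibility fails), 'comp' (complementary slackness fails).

Gradient of f: grad f(x) = Q x + c = (-1, -2)
Constraint values g_i(x) = a_i^T x - b_i:
  g_1((-1, -2)) = 0
Stationarity residual: grad f(x) + sum_i lambda_i a_i = (-1, -2)
  -> stationarity FAILS
Primal feasibility (all g_i <= 0): OK
Dual feasibility (all lambda_i >= 0): OK
Complementary slackness (lambda_i * g_i(x) = 0 for all i): OK

Verdict: the first failing condition is stationarity -> stat.

stat


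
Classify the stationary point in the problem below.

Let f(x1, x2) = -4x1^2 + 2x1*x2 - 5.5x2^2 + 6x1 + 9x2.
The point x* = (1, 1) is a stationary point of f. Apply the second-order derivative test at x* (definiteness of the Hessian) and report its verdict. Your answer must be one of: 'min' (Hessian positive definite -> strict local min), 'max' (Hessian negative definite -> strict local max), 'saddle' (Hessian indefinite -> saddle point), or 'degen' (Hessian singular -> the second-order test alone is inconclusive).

Compute the Hessian H = grad^2 f:
  H = [[-8, 2], [2, -11]]
Verify stationarity: grad f(x*) = H x* + g = (0, 0).
Eigenvalues of H: -12, -7.
Both eigenvalues < 0, so H is negative definite -> x* is a strict local max.

max


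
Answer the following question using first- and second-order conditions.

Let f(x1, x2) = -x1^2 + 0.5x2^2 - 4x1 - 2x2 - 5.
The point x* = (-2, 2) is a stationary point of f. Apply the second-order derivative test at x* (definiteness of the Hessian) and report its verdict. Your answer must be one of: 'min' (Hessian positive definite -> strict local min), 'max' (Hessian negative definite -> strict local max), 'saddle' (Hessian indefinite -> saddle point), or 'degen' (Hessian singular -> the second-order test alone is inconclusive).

Compute the Hessian H = grad^2 f:
  H = [[-2, 0], [0, 1]]
Verify stationarity: grad f(x*) = H x* + g = (0, 0).
Eigenvalues of H: -2, 1.
Eigenvalues have mixed signs, so H is indefinite -> x* is a saddle point.

saddle


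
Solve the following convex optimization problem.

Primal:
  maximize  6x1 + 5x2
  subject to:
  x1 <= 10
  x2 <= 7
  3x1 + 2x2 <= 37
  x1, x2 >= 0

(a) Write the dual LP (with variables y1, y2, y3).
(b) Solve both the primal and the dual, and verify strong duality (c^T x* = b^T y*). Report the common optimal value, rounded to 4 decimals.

The standard primal-dual pair for 'max c^T x s.t. A x <= b, x >= 0' is:
  Dual:  min b^T y  s.t.  A^T y >= c,  y >= 0.

So the dual LP is:
  minimize  10y1 + 7y2 + 37y3
  subject to:
    y1 + 3y3 >= 6
    y2 + 2y3 >= 5
    y1, y2, y3 >= 0

Solving the primal: x* = (7.6667, 7).
  primal value c^T x* = 81.
Solving the dual: y* = (0, 1, 2).
  dual value b^T y* = 81.
Strong duality: c^T x* = b^T y*. Confirmed.

81


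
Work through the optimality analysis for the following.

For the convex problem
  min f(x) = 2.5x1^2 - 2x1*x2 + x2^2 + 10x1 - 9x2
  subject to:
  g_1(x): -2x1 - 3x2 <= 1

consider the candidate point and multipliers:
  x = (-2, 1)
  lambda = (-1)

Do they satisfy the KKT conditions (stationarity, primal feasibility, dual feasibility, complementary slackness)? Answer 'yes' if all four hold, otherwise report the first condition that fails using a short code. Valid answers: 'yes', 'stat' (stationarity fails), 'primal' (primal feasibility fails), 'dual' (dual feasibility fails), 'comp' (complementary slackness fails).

Gradient of f: grad f(x) = Q x + c = (-2, -3)
Constraint values g_i(x) = a_i^T x - b_i:
  g_1((-2, 1)) = 0
Stationarity residual: grad f(x) + sum_i lambda_i a_i = (0, 0)
  -> stationarity OK
Primal feasibility (all g_i <= 0): OK
Dual feasibility (all lambda_i >= 0): FAILS
Complementary slackness (lambda_i * g_i(x) = 0 for all i): OK

Verdict: the first failing condition is dual_feasibility -> dual.

dual


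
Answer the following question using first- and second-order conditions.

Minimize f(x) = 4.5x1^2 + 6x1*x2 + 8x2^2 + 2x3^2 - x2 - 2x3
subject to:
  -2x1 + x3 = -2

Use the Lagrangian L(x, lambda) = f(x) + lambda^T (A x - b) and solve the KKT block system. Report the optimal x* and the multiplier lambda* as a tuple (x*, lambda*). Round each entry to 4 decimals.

Form the Lagrangian:
  L(x, lambda) = (1/2) x^T Q x + c^T x + lambda^T (A x - b)
Stationarity (grad_x L = 0): Q x + c + A^T lambda = 0.
Primal feasibility: A x = b.

This gives the KKT block system:
  [ Q   A^T ] [ x     ]   [-c ]
  [ A    0  ] [ lambda ] = [ b ]

Solving the linear system:
  x*      = (0.8626, -0.261, -0.2747)
  lambda* = (3.0989)
  f(x*)   = 3.5041

x* = (0.8626, -0.261, -0.2747), lambda* = (3.0989)


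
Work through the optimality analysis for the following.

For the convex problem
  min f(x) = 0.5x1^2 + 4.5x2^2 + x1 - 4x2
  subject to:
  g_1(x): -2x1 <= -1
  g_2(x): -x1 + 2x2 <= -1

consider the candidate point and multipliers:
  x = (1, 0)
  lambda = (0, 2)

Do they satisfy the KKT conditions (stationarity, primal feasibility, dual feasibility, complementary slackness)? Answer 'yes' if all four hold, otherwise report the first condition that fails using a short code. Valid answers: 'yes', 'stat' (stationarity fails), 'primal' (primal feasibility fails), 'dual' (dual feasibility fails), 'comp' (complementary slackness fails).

Gradient of f: grad f(x) = Q x + c = (2, -4)
Constraint values g_i(x) = a_i^T x - b_i:
  g_1((1, 0)) = -1
  g_2((1, 0)) = 0
Stationarity residual: grad f(x) + sum_i lambda_i a_i = (0, 0)
  -> stationarity OK
Primal feasibility (all g_i <= 0): OK
Dual feasibility (all lambda_i >= 0): OK
Complementary slackness (lambda_i * g_i(x) = 0 for all i): OK

Verdict: yes, KKT holds.

yes


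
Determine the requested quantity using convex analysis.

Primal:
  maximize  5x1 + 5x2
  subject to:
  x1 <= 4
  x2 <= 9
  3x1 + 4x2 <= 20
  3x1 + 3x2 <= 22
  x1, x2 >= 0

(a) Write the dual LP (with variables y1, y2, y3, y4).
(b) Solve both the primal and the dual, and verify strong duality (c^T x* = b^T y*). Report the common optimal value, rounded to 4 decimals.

The standard primal-dual pair for 'max c^T x s.t. A x <= b, x >= 0' is:
  Dual:  min b^T y  s.t.  A^T y >= c,  y >= 0.

So the dual LP is:
  minimize  4y1 + 9y2 + 20y3 + 22y4
  subject to:
    y1 + 3y3 + 3y4 >= 5
    y2 + 4y3 + 3y4 >= 5
    y1, y2, y3, y4 >= 0

Solving the primal: x* = (4, 2).
  primal value c^T x* = 30.
Solving the dual: y* = (1.25, 0, 1.25, 0).
  dual value b^T y* = 30.
Strong duality: c^T x* = b^T y*. Confirmed.

30


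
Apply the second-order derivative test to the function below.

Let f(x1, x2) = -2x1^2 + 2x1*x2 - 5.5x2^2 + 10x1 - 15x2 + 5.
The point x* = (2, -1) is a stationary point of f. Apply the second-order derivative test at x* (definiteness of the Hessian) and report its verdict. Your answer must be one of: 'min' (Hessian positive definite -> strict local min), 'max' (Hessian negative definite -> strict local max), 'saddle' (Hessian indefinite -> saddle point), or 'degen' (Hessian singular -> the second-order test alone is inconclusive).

Compute the Hessian H = grad^2 f:
  H = [[-4, 2], [2, -11]]
Verify stationarity: grad f(x*) = H x* + g = (0, 0).
Eigenvalues of H: -11.5311, -3.4689.
Both eigenvalues < 0, so H is negative definite -> x* is a strict local max.

max


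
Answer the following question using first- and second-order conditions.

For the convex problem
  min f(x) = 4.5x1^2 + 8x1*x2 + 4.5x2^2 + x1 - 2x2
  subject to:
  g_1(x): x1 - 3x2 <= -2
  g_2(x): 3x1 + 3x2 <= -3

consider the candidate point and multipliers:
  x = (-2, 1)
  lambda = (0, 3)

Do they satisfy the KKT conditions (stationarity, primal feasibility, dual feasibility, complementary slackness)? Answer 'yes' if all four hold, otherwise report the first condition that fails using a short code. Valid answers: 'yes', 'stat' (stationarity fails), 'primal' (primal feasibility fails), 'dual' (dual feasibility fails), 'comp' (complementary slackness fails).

Gradient of f: grad f(x) = Q x + c = (-9, -9)
Constraint values g_i(x) = a_i^T x - b_i:
  g_1((-2, 1)) = -3
  g_2((-2, 1)) = 0
Stationarity residual: grad f(x) + sum_i lambda_i a_i = (0, 0)
  -> stationarity OK
Primal feasibility (all g_i <= 0): OK
Dual feasibility (all lambda_i >= 0): OK
Complementary slackness (lambda_i * g_i(x) = 0 for all i): OK

Verdict: yes, KKT holds.

yes


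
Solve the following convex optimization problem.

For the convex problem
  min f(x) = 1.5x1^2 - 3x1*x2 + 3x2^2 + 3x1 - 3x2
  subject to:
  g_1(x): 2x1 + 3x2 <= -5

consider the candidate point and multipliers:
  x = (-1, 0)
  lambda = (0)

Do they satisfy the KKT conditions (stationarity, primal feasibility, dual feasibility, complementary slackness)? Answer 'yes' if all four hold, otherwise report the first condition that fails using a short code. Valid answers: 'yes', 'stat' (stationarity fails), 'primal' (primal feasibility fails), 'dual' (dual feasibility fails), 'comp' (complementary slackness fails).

Gradient of f: grad f(x) = Q x + c = (0, 0)
Constraint values g_i(x) = a_i^T x - b_i:
  g_1((-1, 0)) = 3
Stationarity residual: grad f(x) + sum_i lambda_i a_i = (0, 0)
  -> stationarity OK
Primal feasibility (all g_i <= 0): FAILS
Dual feasibility (all lambda_i >= 0): OK
Complementary slackness (lambda_i * g_i(x) = 0 for all i): OK

Verdict: the first failing condition is primal_feasibility -> primal.

primal


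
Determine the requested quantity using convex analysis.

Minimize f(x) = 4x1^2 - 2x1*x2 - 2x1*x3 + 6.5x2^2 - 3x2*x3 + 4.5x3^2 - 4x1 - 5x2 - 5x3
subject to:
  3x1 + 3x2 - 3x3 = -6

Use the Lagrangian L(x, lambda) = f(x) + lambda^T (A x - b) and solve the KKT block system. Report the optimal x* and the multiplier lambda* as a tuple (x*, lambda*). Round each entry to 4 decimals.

Form the Lagrangian:
  L(x, lambda) = (1/2) x^T Q x + c^T x + lambda^T (A x - b)
Stationarity (grad_x L = 0): Q x + c + A^T lambda = 0.
Primal feasibility: A x = b.

This gives the KKT block system:
  [ Q   A^T ] [ x     ]   [-c ]
  [ A    0  ] [ lambda ] = [ b ]

Solving the linear system:
  x*      = (-0.3725, -0.0784, 1.549)
  lambda* = (3.3072)
  f(x*)   = 6.9902

x* = (-0.3725, -0.0784, 1.549), lambda* = (3.3072)


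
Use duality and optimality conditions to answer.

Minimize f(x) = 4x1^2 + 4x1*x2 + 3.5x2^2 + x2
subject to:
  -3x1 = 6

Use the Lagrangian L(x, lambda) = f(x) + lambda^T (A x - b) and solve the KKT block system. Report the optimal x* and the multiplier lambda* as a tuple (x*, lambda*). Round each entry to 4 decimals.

Form the Lagrangian:
  L(x, lambda) = (1/2) x^T Q x + c^T x + lambda^T (A x - b)
Stationarity (grad_x L = 0): Q x + c + A^T lambda = 0.
Primal feasibility: A x = b.

This gives the KKT block system:
  [ Q   A^T ] [ x     ]   [-c ]
  [ A    0  ] [ lambda ] = [ b ]

Solving the linear system:
  x*      = (-2, 1)
  lambda* = (-4)
  f(x*)   = 12.5

x* = (-2, 1), lambda* = (-4)


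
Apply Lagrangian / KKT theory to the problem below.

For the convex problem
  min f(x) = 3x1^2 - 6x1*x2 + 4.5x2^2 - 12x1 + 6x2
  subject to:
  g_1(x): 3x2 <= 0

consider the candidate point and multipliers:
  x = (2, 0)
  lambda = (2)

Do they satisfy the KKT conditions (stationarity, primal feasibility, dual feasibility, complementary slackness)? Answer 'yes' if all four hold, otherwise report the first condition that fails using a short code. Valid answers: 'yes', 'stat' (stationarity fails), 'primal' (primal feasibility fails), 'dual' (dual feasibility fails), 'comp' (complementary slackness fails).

Gradient of f: grad f(x) = Q x + c = (0, -6)
Constraint values g_i(x) = a_i^T x - b_i:
  g_1((2, 0)) = 0
Stationarity residual: grad f(x) + sum_i lambda_i a_i = (0, 0)
  -> stationarity OK
Primal feasibility (all g_i <= 0): OK
Dual feasibility (all lambda_i >= 0): OK
Complementary slackness (lambda_i * g_i(x) = 0 for all i): OK

Verdict: yes, KKT holds.

yes


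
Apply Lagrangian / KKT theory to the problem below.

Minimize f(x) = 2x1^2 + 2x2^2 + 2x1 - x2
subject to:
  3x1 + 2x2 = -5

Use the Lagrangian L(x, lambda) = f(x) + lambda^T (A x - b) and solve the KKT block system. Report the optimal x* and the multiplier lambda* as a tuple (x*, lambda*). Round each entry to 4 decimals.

Form the Lagrangian:
  L(x, lambda) = (1/2) x^T Q x + c^T x + lambda^T (A x - b)
Stationarity (grad_x L = 0): Q x + c + A^T lambda = 0.
Primal feasibility: A x = b.

This gives the KKT block system:
  [ Q   A^T ] [ x     ]   [-c ]
  [ A    0  ] [ lambda ] = [ b ]

Solving the linear system:
  x*      = (-1.4231, -0.3654)
  lambda* = (1.2308)
  f(x*)   = 1.8365

x* = (-1.4231, -0.3654), lambda* = (1.2308)


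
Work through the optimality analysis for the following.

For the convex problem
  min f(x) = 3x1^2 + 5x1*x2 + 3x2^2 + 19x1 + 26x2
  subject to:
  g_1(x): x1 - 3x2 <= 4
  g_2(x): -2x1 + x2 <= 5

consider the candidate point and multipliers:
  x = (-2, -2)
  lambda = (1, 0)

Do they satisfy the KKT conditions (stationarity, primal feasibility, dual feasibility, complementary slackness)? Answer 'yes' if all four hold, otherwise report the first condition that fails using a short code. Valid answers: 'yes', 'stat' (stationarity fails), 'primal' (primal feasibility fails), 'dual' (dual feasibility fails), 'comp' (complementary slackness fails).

Gradient of f: grad f(x) = Q x + c = (-3, 4)
Constraint values g_i(x) = a_i^T x - b_i:
  g_1((-2, -2)) = 0
  g_2((-2, -2)) = -3
Stationarity residual: grad f(x) + sum_i lambda_i a_i = (-2, 1)
  -> stationarity FAILS
Primal feasibility (all g_i <= 0): OK
Dual feasibility (all lambda_i >= 0): OK
Complementary slackness (lambda_i * g_i(x) = 0 for all i): OK

Verdict: the first failing condition is stationarity -> stat.

stat


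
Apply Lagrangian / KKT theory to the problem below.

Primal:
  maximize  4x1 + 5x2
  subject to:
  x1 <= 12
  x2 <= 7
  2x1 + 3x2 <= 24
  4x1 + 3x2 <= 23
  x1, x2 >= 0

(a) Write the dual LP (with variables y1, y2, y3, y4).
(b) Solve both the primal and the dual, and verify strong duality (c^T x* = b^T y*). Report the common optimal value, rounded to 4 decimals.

The standard primal-dual pair for 'max c^T x s.t. A x <= b, x >= 0' is:
  Dual:  min b^T y  s.t.  A^T y >= c,  y >= 0.

So the dual LP is:
  minimize  12y1 + 7y2 + 24y3 + 23y4
  subject to:
    y1 + 2y3 + 4y4 >= 4
    y2 + 3y3 + 3y4 >= 5
    y1, y2, y3, y4 >= 0

Solving the primal: x* = (0.5, 7).
  primal value c^T x* = 37.
Solving the dual: y* = (0, 2, 0, 1).
  dual value b^T y* = 37.
Strong duality: c^T x* = b^T y*. Confirmed.

37


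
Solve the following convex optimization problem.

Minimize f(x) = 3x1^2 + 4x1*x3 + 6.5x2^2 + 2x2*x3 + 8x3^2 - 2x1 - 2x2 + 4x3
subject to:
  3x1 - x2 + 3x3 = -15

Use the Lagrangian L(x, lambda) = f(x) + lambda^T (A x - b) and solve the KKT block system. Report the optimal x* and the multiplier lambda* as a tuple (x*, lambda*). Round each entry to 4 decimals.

Form the Lagrangian:
  L(x, lambda) = (1/2) x^T Q x + c^T x + lambda^T (A x - b)
Stationarity (grad_x L = 0): Q x + c + A^T lambda = 0.
Primal feasibility: A x = b.

This gives the KKT block system:
  [ Q   A^T ] [ x     ]   [-c ]
  [ A    0  ] [ lambda ] = [ b ]

Solving the linear system:
  x*      = (-3.408, 1.0481, -1.2427)
  lambda* = (9.1395)
  f(x*)   = 68.4209

x* = (-3.408, 1.0481, -1.2427), lambda* = (9.1395)


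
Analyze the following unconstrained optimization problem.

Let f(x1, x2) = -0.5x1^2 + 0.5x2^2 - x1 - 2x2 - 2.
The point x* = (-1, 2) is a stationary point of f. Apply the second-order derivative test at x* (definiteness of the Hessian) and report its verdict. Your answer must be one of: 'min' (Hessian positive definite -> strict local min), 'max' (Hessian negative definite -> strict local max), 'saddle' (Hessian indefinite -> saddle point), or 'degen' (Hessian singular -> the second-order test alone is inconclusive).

Compute the Hessian H = grad^2 f:
  H = [[-1, 0], [0, 1]]
Verify stationarity: grad f(x*) = H x* + g = (0, 0).
Eigenvalues of H: -1, 1.
Eigenvalues have mixed signs, so H is indefinite -> x* is a saddle point.

saddle


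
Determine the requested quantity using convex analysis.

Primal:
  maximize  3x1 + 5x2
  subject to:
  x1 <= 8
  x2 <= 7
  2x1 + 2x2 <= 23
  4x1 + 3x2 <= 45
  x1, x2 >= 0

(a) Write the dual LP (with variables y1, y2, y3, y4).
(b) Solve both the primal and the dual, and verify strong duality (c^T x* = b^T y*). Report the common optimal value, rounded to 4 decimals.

The standard primal-dual pair for 'max c^T x s.t. A x <= b, x >= 0' is:
  Dual:  min b^T y  s.t.  A^T y >= c,  y >= 0.

So the dual LP is:
  minimize  8y1 + 7y2 + 23y3 + 45y4
  subject to:
    y1 + 2y3 + 4y4 >= 3
    y2 + 2y3 + 3y4 >= 5
    y1, y2, y3, y4 >= 0

Solving the primal: x* = (4.5, 7).
  primal value c^T x* = 48.5.
Solving the dual: y* = (0, 2, 1.5, 0).
  dual value b^T y* = 48.5.
Strong duality: c^T x* = b^T y*. Confirmed.

48.5


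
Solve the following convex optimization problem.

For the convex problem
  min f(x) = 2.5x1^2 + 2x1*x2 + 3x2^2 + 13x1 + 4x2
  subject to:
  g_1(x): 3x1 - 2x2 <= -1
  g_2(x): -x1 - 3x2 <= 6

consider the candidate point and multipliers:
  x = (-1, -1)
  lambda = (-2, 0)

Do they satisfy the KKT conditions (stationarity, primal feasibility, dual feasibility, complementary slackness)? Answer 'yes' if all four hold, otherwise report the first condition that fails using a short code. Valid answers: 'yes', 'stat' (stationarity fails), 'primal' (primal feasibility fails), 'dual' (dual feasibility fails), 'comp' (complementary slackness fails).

Gradient of f: grad f(x) = Q x + c = (6, -4)
Constraint values g_i(x) = a_i^T x - b_i:
  g_1((-1, -1)) = 0
  g_2((-1, -1)) = -2
Stationarity residual: grad f(x) + sum_i lambda_i a_i = (0, 0)
  -> stationarity OK
Primal feasibility (all g_i <= 0): OK
Dual feasibility (all lambda_i >= 0): FAILS
Complementary slackness (lambda_i * g_i(x) = 0 for all i): OK

Verdict: the first failing condition is dual_feasibility -> dual.

dual


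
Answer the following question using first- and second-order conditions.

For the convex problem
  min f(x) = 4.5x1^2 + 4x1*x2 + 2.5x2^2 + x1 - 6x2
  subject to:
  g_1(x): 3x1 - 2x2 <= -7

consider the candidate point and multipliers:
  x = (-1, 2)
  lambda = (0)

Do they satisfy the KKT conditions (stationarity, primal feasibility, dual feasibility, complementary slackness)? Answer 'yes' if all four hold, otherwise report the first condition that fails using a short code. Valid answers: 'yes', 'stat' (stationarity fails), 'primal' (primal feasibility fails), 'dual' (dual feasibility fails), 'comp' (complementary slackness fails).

Gradient of f: grad f(x) = Q x + c = (0, 0)
Constraint values g_i(x) = a_i^T x - b_i:
  g_1((-1, 2)) = 0
Stationarity residual: grad f(x) + sum_i lambda_i a_i = (0, 0)
  -> stationarity OK
Primal feasibility (all g_i <= 0): OK
Dual feasibility (all lambda_i >= 0): OK
Complementary slackness (lambda_i * g_i(x) = 0 for all i): OK

Verdict: yes, KKT holds.

yes


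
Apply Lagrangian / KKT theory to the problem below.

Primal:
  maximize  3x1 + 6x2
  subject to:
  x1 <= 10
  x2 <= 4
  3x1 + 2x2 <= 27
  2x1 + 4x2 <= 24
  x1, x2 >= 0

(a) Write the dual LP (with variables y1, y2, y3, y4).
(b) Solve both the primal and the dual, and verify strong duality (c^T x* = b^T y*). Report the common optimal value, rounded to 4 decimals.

The standard primal-dual pair for 'max c^T x s.t. A x <= b, x >= 0' is:
  Dual:  min b^T y  s.t.  A^T y >= c,  y >= 0.

So the dual LP is:
  minimize  10y1 + 4y2 + 27y3 + 24y4
  subject to:
    y1 + 3y3 + 2y4 >= 3
    y2 + 2y3 + 4y4 >= 6
    y1, y2, y3, y4 >= 0

Solving the primal: x* = (7.5, 2.25).
  primal value c^T x* = 36.
Solving the dual: y* = (0, 0, 0, 1.5).
  dual value b^T y* = 36.
Strong duality: c^T x* = b^T y*. Confirmed.

36


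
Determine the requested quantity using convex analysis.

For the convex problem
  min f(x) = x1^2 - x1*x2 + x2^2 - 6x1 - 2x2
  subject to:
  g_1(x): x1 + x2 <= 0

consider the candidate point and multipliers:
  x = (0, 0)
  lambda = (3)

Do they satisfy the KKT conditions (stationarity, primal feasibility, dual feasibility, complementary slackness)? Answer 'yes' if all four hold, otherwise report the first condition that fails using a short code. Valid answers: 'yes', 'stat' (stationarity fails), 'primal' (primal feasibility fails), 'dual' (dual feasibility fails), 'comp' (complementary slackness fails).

Gradient of f: grad f(x) = Q x + c = (-6, -2)
Constraint values g_i(x) = a_i^T x - b_i:
  g_1((0, 0)) = 0
Stationarity residual: grad f(x) + sum_i lambda_i a_i = (-3, 1)
  -> stationarity FAILS
Primal feasibility (all g_i <= 0): OK
Dual feasibility (all lambda_i >= 0): OK
Complementary slackness (lambda_i * g_i(x) = 0 for all i): OK

Verdict: the first failing condition is stationarity -> stat.

stat


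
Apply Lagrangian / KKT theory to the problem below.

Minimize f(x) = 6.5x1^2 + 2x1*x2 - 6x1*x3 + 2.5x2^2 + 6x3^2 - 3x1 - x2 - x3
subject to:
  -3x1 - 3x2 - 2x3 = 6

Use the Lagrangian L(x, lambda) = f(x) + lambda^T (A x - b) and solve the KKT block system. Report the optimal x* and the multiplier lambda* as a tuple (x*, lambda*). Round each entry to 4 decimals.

Form the Lagrangian:
  L(x, lambda) = (1/2) x^T Q x + c^T x + lambda^T (A x - b)
Stationarity (grad_x L = 0): Q x + c + A^T lambda = 0.
Primal feasibility: A x = b.

This gives the KKT block system:
  [ Q   A^T ] [ x     ]   [-c ]
  [ A    0  ] [ lambda ] = [ b ]

Solving the linear system:
  x*      = (-0.449, -1.1699, -0.5716)
  lambda* = (-2.5825)
  f(x*)   = 9.2919

x* = (-0.449, -1.1699, -0.5716), lambda* = (-2.5825)


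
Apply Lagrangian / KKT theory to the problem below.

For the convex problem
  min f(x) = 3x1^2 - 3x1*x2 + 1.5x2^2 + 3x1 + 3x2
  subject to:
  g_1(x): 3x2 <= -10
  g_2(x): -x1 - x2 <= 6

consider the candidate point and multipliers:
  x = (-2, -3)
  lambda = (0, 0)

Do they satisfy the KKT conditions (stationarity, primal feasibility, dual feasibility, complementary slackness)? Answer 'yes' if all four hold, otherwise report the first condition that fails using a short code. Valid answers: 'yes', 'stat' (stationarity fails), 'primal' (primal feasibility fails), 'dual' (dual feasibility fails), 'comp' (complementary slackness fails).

Gradient of f: grad f(x) = Q x + c = (0, 0)
Constraint values g_i(x) = a_i^T x - b_i:
  g_1((-2, -3)) = 1
  g_2((-2, -3)) = -1
Stationarity residual: grad f(x) + sum_i lambda_i a_i = (0, 0)
  -> stationarity OK
Primal feasibility (all g_i <= 0): FAILS
Dual feasibility (all lambda_i >= 0): OK
Complementary slackness (lambda_i * g_i(x) = 0 for all i): OK

Verdict: the first failing condition is primal_feasibility -> primal.

primal
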